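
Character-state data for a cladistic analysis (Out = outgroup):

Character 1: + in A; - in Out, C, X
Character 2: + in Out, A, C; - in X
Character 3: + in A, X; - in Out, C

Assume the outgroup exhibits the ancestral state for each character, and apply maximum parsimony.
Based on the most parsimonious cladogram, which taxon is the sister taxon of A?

X

Character polarity is set by the outgroup: the derived state is whichever differs from the outgroup's state, so for Character 2 the derived state is '-', and for the remaining characters it is '+'.
Character 1: derived state '+' in A only — an autapomorphy, so it tells us nothing about relationships among taxa.
Character 2 (derived state '-') is unique to X (autapomorphy; uninformative for grouping).
Only A and X show the derived state '+' for Character 3, supporting them as a clade.
Most parsimonious ingroup topology: ((A,X),C).
A and X form a cherry on this tree, so they are sister taxa.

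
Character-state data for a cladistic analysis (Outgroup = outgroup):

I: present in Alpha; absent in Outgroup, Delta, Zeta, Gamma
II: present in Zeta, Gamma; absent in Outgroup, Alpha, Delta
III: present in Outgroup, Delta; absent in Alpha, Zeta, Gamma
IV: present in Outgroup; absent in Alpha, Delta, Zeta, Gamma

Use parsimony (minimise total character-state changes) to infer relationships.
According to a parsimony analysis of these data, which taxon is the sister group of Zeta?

Character polarity is set by the outgroup: the derived state is whichever differs from the outgroup's state, so for III, IV the derived state is 'absent', and for the remaining characters it is 'present'.
I (derived state 'present') is unique to Alpha (autapomorphy; uninformative for grouping).
II: derived state 'present' in Gamma and Zeta only — synapomorphy for {Gamma, Zeta}.
III: derived state 'absent' in Alpha, Gamma, and Zeta only — synapomorphy for {Alpha, Gamma, Zeta}.
All ingroup taxa share the derived state 'absent' for IV; it defines the ingroup but does not resolve relationships within it.
Most parsimonious ingroup topology: ((Alpha,(Zeta,Gamma)),Delta).
Zeta and Gamma form a cherry on this tree, so they are sister taxa.

Gamma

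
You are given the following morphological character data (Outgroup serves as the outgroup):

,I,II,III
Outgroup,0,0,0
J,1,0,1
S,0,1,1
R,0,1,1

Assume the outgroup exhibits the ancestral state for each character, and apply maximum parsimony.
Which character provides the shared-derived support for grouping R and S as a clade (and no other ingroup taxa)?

II

The outgroup has state '0' for every character, so '1' is the derived state throughout.
I: derived state '1' in J only — an autapomorphy, so it tells us nothing about relationships among taxa.
II: derived state '1' in R and S only — synapomorphy for {R, S}.
All ingroup taxa share the derived state '1' for III; it defines the ingroup but does not resolve relationships within it.
Most parsimonious ingroup topology: (J,(S,R)).
The clade {R, S} is supported by II: its derived state '1' occurs in exactly those taxa and in no other taxon (including the outgroup).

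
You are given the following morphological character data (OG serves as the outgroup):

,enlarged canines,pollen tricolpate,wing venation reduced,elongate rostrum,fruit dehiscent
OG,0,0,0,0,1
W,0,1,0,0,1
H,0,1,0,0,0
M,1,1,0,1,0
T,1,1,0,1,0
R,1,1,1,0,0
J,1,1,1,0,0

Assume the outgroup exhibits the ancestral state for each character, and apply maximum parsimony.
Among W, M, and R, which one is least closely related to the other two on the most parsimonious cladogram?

W

Character polarity is set by the outgroup: the derived state is whichever differs from the outgroup's state, so for fruit dehiscent the derived state is '0', and for the remaining characters it is '1'.
enlarged canines (derived state '1') is shared by J, M, R, and T — a synapomorphy uniting that clade.
All ingroup taxa share the derived state '1' for pollen tricolpate; it defines the ingroup but does not resolve relationships within it.
wing venation reduced: derived state '1' in J and R only — synapomorphy for {J, R}.
Only M and T show the derived state '1' for elongate rostrum, supporting them as a clade.
fruit dehiscent: derived state '0' in H, J, M, R, and T only — synapomorphy for {H, J, M, R, T}.
Most parsimonious ingroup topology: (W,(H,((M,T),(R,J)))).
M and R share a more recent common ancestor with each other than either does with W, so W is the least closely related of the three.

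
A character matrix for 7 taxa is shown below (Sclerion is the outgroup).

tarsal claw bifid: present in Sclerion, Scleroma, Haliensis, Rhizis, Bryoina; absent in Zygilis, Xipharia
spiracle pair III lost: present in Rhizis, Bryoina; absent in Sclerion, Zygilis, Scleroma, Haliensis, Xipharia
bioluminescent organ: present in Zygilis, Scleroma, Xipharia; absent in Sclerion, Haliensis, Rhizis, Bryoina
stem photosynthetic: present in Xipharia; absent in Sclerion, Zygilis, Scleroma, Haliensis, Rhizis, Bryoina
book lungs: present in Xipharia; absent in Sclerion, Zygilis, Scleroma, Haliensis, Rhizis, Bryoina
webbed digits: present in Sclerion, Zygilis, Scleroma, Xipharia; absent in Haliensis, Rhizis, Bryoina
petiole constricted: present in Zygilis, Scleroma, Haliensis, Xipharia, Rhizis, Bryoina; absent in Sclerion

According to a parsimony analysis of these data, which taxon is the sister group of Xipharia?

Character polarity is set by the outgroup: the derived state is whichever differs from the outgroup's state, so for tarsal claw bifid, webbed digits the derived state is 'absent', and for the remaining characters it is 'present'.
tarsal claw bifid: derived state 'absent' in Xipharia and Zygilis only — synapomorphy for {Xipharia, Zygilis}.
Only Bryoina and Rhizis show the derived state 'present' for spiracle pair III lost, supporting them as a clade.
bioluminescent organ: derived state 'present' in Scleroma, Xipharia, and Zygilis only — synapomorphy for {Scleroma, Xipharia, Zygilis}.
stem photosynthetic (derived state 'present') is unique to Xipharia (autapomorphy; uninformative for grouping).
book lungs (derived state 'present') is unique to Xipharia (autapomorphy; uninformative for grouping).
webbed digits (derived state 'absent') is shared by Bryoina, Haliensis, and Rhizis — a synapomorphy uniting that clade.
All ingroup taxa share the derived state 'present' for petiole constricted; it defines the ingroup but does not resolve relationships within it.
Most parsimonious ingroup topology: (((Zygilis,Xipharia),Scleroma),(Haliensis,(Rhizis,Bryoina))).
Xipharia and Zygilis form a cherry on this tree, so they are sister taxa.

Zygilis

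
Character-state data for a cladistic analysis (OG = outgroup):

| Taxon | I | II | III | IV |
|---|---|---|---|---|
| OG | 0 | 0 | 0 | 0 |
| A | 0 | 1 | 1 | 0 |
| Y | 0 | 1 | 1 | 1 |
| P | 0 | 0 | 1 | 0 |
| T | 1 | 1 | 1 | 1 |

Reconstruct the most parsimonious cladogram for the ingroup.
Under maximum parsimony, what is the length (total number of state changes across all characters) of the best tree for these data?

The outgroup has state '0' for every character, so '1' is the derived state throughout.
I: derived state '1' in T only — an autapomorphy, so it tells us nothing about relationships among taxa.
II: derived state '1' in A, T, and Y only — synapomorphy for {A, T, Y}.
All ingroup taxa share the derived state '1' for III; it defines the ingroup but does not resolve relationships within it.
IV (derived state '1') is shared by T and Y — a synapomorphy uniting that clade.
Most parsimonious ingroup topology: ((A,(Y,T)),P).
Changes per character on this tree: I: 1; II: 1; III: 1; IV: 1.
Total = 4.

4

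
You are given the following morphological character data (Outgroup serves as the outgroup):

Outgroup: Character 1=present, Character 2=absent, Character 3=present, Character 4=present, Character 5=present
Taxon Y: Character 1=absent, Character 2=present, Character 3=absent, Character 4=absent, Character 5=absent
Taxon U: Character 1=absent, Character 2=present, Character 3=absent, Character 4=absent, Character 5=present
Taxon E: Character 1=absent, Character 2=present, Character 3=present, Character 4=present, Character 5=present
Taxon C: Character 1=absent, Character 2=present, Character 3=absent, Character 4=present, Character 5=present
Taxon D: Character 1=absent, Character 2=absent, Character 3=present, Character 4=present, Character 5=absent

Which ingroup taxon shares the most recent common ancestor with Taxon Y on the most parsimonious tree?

Taxon U

Character polarity is set by the outgroup: the derived state is whichever differs from the outgroup's state, so for Character 1, Character 3, Character 4, Character 5 the derived state is 'absent', and for the remaining characters it is 'present'.
Character 1 (derived state 'absent') is shared by all ingroup taxa — unites the whole ingroup.
Character 2 (derived state 'present') is shared by Taxon C, Taxon E, Taxon U, and Taxon Y — a synapomorphy uniting that clade.
Character 3 (derived state 'absent') is shared by Taxon C, Taxon U, and Taxon Y — a synapomorphy uniting that clade.
Character 4 (derived state 'absent') is shared by Taxon U and Taxon Y — a synapomorphy uniting that clade.
Character 5 groups Taxon D and Taxon Y, which is incompatible with the clades supported by the remaining characters; treating it as convergent (homoplasy) costs fewer steps than any alternative tree.
Most parsimonious ingroup topology: ((((Taxon Y,Taxon U),Taxon C),Taxon E),Taxon D).
Taxon Y and Taxon U form a cherry on this tree, so they are sister taxa.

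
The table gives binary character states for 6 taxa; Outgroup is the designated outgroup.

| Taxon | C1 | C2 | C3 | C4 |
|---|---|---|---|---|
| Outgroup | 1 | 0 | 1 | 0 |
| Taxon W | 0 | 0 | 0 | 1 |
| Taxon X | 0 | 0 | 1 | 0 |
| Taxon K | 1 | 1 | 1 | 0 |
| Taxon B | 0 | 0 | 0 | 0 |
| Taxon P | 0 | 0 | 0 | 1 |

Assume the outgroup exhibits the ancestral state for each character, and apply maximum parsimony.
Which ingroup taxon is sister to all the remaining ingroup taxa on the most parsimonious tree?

Character polarity is set by the outgroup: the derived state is whichever differs from the outgroup's state, so for C1, C3 the derived state is '0', and for the remaining characters it is '1'.
C1 (derived state '0') is shared by Taxon B, Taxon P, Taxon W, and Taxon X — a synapomorphy uniting that clade.
C2: derived state '1' in Taxon K only — an autapomorphy, so it tells us nothing about relationships among taxa.
C3 (derived state '0') is shared by Taxon B, Taxon P, and Taxon W — a synapomorphy uniting that clade.
C4: derived state '1' in Taxon P and Taxon W only — synapomorphy for {Taxon P, Taxon W}.
Most parsimonious ingroup topology: ((((Taxon W,Taxon P),Taxon B),Taxon X),Taxon K).
Taxon K is sister to the clade containing all other ingroup taxa, so it is the earliest-diverging (most basal) ingroup lineage.

Taxon K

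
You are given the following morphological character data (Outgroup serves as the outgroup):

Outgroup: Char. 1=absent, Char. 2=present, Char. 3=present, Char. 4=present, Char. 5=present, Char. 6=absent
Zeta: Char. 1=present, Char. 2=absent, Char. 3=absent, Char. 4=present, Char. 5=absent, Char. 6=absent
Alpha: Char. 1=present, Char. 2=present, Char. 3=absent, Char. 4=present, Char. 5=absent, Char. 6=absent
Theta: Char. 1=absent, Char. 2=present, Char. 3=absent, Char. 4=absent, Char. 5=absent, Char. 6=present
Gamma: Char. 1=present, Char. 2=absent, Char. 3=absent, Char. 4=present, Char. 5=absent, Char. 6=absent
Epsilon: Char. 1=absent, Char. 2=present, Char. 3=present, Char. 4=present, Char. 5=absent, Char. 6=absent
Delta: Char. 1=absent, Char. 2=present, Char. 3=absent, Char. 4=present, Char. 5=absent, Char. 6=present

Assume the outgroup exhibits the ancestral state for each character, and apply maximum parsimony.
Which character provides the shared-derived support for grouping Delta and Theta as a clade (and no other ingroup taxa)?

Character polarity is set by the outgroup: the derived state is whichever differs from the outgroup's state, so for Char. 2, Char. 3, Char. 4, Char. 5 the derived state is 'absent', and for the remaining characters it is 'present'.
Only Alpha, Gamma, and Zeta show the derived state 'present' for Char. 1, supporting them as a clade.
Char. 2 (derived state 'absent') is shared by Gamma and Zeta — a synapomorphy uniting that clade.
Only Alpha, Delta, Gamma, Theta, and Zeta show the derived state 'absent' for Char. 3, supporting them as a clade.
Char. 4: derived state 'absent' in Theta only — an autapomorphy, so it tells us nothing about relationships among taxa.
Char. 5 (derived state 'absent') is shared by all ingroup taxa — unites the whole ingroup.
Char. 6: derived state 'present' in Delta and Theta only — synapomorphy for {Delta, Theta}.
Most parsimonious ingroup topology: ((((Zeta,Gamma),Alpha),(Theta,Delta)),Epsilon).
The clade {Delta, Theta} is supported by Char. 6: its derived state 'present' occurs in exactly those taxa and in no other taxon (including the outgroup).

Char. 6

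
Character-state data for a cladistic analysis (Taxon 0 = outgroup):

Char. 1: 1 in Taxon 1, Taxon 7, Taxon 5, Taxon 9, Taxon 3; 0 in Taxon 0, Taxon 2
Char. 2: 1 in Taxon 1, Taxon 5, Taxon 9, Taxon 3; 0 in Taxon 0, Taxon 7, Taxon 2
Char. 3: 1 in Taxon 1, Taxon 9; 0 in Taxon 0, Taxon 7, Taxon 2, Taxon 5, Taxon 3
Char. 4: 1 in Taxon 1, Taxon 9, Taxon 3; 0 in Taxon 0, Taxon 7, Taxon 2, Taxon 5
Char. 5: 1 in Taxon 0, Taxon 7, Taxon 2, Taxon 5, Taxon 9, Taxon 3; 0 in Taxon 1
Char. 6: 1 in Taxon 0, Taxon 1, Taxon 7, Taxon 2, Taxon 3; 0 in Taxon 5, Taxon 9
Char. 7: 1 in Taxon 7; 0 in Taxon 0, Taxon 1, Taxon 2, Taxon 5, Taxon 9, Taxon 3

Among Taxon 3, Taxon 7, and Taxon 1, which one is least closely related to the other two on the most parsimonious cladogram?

Taxon 7

Character polarity is set by the outgroup: the derived state is whichever differs from the outgroup's state, so for Char. 5, Char. 6 the derived state is '0', and for the remaining characters it is '1'.
Only Taxon 1, Taxon 3, Taxon 5, Taxon 7, and Taxon 9 show the derived state '1' for Char. 1, supporting them as a clade.
Char. 2 (derived state '1') is shared by Taxon 1, Taxon 3, Taxon 5, and Taxon 9 — a synapomorphy uniting that clade.
Only Taxon 1 and Taxon 9 show the derived state '1' for Char. 3, supporting them as a clade.
Char. 4: derived state '1' in Taxon 1, Taxon 3, and Taxon 9 only — synapomorphy for {Taxon 1, Taxon 3, Taxon 9}.
Char. 5: derived state '0' in Taxon 1 only — an autapomorphy, so it tells us nothing about relationships among taxa.
Char. 6 (state '0') occurs in Taxon 5 and Taxon 9 but conflicts with the nesting implied by the other characters — most parsimoniously interpreted as homoplasy.
Char. 7 (derived state '1') is unique to Taxon 7 (autapomorphy; uninformative for grouping).
Most parsimonious ingroup topology: (((((Taxon 1,Taxon 9),Taxon 3),Taxon 5),Taxon 7),Taxon 2).
Taxon 3 and Taxon 1 share a more recent common ancestor with each other than either does with Taxon 7, so Taxon 7 is the least closely related of the three.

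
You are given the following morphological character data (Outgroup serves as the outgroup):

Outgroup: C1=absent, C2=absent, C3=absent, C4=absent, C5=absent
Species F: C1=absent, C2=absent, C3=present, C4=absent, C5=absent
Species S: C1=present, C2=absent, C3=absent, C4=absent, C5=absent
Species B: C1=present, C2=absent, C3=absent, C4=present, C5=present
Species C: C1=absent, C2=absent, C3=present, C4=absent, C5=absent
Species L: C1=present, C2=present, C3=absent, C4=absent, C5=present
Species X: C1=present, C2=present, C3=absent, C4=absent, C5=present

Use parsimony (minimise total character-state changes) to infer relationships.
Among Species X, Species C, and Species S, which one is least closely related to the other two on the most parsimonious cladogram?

The outgroup has state 'absent' for every character, so 'present' is the derived state throughout.
Only Species B, Species L, Species S, and Species X show the derived state 'present' for C1, supporting them as a clade.
C2: derived state 'present' in Species L and Species X only — synapomorphy for {Species L, Species X}.
Only Species C and Species F show the derived state 'present' for C3, supporting them as a clade.
C4: derived state 'present' in Species B only — an autapomorphy, so it tells us nothing about relationships among taxa.
C5 (derived state 'present') is shared by Species B, Species L, and Species X — a synapomorphy uniting that clade.
Most parsimonious ingroup topology: ((Species F,Species C),(Species S,(Species B,(Species L,Species X)))).
Species X and Species S share a more recent common ancestor with each other than either does with Species C, so Species C is the least closely related of the three.

Species C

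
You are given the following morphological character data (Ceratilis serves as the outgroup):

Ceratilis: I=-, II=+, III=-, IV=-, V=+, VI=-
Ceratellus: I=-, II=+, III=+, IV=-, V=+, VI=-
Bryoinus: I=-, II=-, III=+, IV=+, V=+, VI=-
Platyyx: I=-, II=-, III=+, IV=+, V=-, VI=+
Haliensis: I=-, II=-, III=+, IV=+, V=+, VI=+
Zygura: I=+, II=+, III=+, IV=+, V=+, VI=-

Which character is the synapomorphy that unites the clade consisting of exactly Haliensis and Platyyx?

VI

Character polarity is set by the outgroup: the derived state is whichever differs from the outgroup's state, so for II, V the derived state is '-', and for the remaining characters it is '+'.
I (derived state '+') is unique to Zygura (autapomorphy; uninformative for grouping).
Only Bryoinus, Haliensis, and Platyyx show the derived state '-' for II, supporting them as a clade.
All ingroup taxa share the derived state '+' for III; it defines the ingroup but does not resolve relationships within it.
Only Bryoinus, Haliensis, Platyyx, and Zygura show the derived state '+' for IV, supporting them as a clade.
V: derived state '-' in Platyyx only — an autapomorphy, so it tells us nothing about relationships among taxa.
VI (derived state '+') is shared by Haliensis and Platyyx — a synapomorphy uniting that clade.
Most parsimonious ingroup topology: (Ceratellus,((Bryoinus,(Platyyx,Haliensis)),Zygura)).
The clade {Haliensis, Platyyx} is supported by VI: its derived state '+' occurs in exactly those taxa and in no other taxon (including the outgroup).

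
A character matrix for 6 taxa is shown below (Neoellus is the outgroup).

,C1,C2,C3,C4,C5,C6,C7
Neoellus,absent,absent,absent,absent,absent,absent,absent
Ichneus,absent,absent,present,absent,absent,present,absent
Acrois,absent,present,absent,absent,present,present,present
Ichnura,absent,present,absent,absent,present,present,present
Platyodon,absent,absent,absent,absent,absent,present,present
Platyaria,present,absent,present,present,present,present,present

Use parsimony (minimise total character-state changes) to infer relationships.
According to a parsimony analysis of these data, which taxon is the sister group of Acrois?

The outgroup has state 'absent' for every character, so 'present' is the derived state throughout.
C1: derived state 'present' in Platyaria only — an autapomorphy, so it tells us nothing about relationships among taxa.
Only Acrois and Ichnura show the derived state 'present' for C2, supporting them as a clade.
C3 groups Ichneus and Platyaria, which is incompatible with the clades supported by the remaining characters; treating it as convergent (homoplasy) costs fewer steps than any alternative tree.
C4: derived state 'present' in Platyaria only — an autapomorphy, so it tells us nothing about relationships among taxa.
Only Acrois, Ichnura, and Platyaria show the derived state 'present' for C5, supporting them as a clade.
C6 (derived state 'present') is shared by all ingroup taxa — unites the whole ingroup.
C7: derived state 'present' in Acrois, Ichnura, Platyaria, and Platyodon only — synapomorphy for {Acrois, Ichnura, Platyaria, Platyodon}.
Most parsimonious ingroup topology: (Ichneus,(((Acrois,Ichnura),Platyaria),Platyodon)).
Acrois and Ichnura form a cherry on this tree, so they are sister taxa.

Ichnura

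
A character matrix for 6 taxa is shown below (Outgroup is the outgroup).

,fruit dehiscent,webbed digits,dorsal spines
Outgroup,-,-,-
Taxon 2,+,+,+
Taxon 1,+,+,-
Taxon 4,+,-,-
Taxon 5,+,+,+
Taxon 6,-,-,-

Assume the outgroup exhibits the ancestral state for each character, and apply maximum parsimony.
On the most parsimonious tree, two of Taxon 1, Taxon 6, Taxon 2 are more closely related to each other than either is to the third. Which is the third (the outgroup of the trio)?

Taxon 6

The outgroup has state '-' for every character, so '+' is the derived state throughout.
fruit dehiscent: derived state '+' in Taxon 1, Taxon 2, Taxon 4, and Taxon 5 only — synapomorphy for {Taxon 1, Taxon 2, Taxon 4, Taxon 5}.
Only Taxon 1, Taxon 2, and Taxon 5 show the derived state '+' for webbed digits, supporting them as a clade.
Only Taxon 2 and Taxon 5 show the derived state '+' for dorsal spines, supporting them as a clade.
Most parsimonious ingroup topology: ((((Taxon 2,Taxon 5),Taxon 1),Taxon 4),Taxon 6).
Taxon 2 and Taxon 1 share a more recent common ancestor with each other than either does with Taxon 6, so Taxon 6 is the least closely related of the three.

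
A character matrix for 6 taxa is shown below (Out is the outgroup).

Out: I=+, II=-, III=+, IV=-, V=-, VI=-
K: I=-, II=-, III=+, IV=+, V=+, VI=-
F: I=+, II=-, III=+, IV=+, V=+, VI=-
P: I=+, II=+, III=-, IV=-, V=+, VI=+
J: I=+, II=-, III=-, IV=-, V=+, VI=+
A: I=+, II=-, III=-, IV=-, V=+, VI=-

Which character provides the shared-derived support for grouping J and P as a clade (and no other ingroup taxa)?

Character polarity is set by the outgroup: the derived state is whichever differs from the outgroup's state, so for I, III the derived state is '-', and for the remaining characters it is '+'.
I: derived state '-' in K only — an autapomorphy, so it tells us nothing about relationships among taxa.
II: derived state '+' in P only — an autapomorphy, so it tells us nothing about relationships among taxa.
III (derived state '-') is shared by A, J, and P — a synapomorphy uniting that clade.
IV: derived state '+' in F and K only — synapomorphy for {F, K}.
All ingroup taxa share the derived state '+' for V; it defines the ingroup but does not resolve relationships within it.
VI (derived state '+') is shared by J and P — a synapomorphy uniting that clade.
Most parsimonious ingroup topology: ((K,F),((P,J),A)).
The clade {J, P} is supported by VI: its derived state '+' occurs in exactly those taxa and in no other taxon (including the outgroup).

VI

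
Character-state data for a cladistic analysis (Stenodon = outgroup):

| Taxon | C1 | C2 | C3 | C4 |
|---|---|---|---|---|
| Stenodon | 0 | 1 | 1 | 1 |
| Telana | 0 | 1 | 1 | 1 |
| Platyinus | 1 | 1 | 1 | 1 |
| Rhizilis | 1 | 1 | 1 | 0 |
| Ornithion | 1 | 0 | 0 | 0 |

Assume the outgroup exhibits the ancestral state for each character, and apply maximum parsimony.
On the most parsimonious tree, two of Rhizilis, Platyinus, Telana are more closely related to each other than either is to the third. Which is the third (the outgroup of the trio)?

Telana

Character polarity is set by the outgroup: the derived state is whichever differs from the outgroup's state, so for C2, C3, C4 the derived state is '0', and for the remaining characters it is '1'.
C1: derived state '1' in Ornithion, Platyinus, and Rhizilis only — synapomorphy for {Ornithion, Platyinus, Rhizilis}.
C2: derived state '0' in Ornithion only — an autapomorphy, so it tells us nothing about relationships among taxa.
C3 (derived state '0') is unique to Ornithion (autapomorphy; uninformative for grouping).
C4: derived state '0' in Ornithion and Rhizilis only — synapomorphy for {Ornithion, Rhizilis}.
Most parsimonious ingroup topology: (Telana,(Platyinus,(Rhizilis,Ornithion))).
Platyinus and Rhizilis share a more recent common ancestor with each other than either does with Telana, so Telana is the least closely related of the three.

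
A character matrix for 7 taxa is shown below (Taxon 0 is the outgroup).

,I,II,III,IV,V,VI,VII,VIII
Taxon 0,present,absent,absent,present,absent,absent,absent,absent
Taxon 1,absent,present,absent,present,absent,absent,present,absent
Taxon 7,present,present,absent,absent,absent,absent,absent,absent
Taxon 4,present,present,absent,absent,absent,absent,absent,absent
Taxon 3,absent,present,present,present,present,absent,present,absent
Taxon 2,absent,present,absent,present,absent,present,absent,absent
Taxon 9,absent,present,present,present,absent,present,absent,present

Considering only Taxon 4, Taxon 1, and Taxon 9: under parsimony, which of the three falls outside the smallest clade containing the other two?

Taxon 4

Character polarity is set by the outgroup: the derived state is whichever differs from the outgroup's state, so for I, IV the derived state is 'absent', and for the remaining characters it is 'present'.
I (derived state 'absent') is shared by Taxon 1, Taxon 2, Taxon 3, and Taxon 9 — a synapomorphy uniting that clade.
II (derived state 'present') is shared by all ingroup taxa — unites the whole ingroup.
III groups Taxon 3 and Taxon 9, which is incompatible with the clades supported by the remaining characters; treating it as convergent (homoplasy) costs fewer steps than any alternative tree.
IV: derived state 'absent' in Taxon 4 and Taxon 7 only — synapomorphy for {Taxon 4, Taxon 7}.
V (derived state 'present') is unique to Taxon 3 (autapomorphy; uninformative for grouping).
VI: derived state 'present' in Taxon 2 and Taxon 9 only — synapomorphy for {Taxon 2, Taxon 9}.
Only Taxon 1 and Taxon 3 show the derived state 'present' for VII, supporting them as a clade.
VIII: derived state 'present' in Taxon 9 only — an autapomorphy, so it tells us nothing about relationships among taxa.
Most parsimonious ingroup topology: (((Taxon 1,Taxon 3),(Taxon 2,Taxon 9)),(Taxon 7,Taxon 4)).
Taxon 1 and Taxon 9 share a more recent common ancestor with each other than either does with Taxon 4, so Taxon 4 is the least closely related of the three.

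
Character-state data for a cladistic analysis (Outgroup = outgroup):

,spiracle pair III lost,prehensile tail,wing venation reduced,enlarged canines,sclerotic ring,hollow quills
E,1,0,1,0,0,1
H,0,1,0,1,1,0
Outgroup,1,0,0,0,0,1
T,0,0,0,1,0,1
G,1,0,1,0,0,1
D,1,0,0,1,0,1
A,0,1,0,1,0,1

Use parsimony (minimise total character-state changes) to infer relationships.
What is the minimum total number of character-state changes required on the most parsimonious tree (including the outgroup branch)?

Character polarity is set by the outgroup: the derived state is whichever differs from the outgroup's state, so for spiracle pair III lost, hollow quills the derived state is '0', and for the remaining characters it is '1'.
Only A, H, and T show the derived state '0' for spiracle pair III lost, supporting them as a clade.
Only A and H show the derived state '1' for prehensile tail, supporting them as a clade.
wing venation reduced: derived state '1' in E and G only — synapomorphy for {E, G}.
enlarged canines: derived state '1' in A, D, H, and T only — synapomorphy for {A, D, H, T}.
sclerotic ring (derived state '1') is unique to H (autapomorphy; uninformative for grouping).
hollow quills (derived state '0') is unique to H (autapomorphy; uninformative for grouping).
Most parsimonious ingroup topology: ((E,G),(((A,H),T),D)).
Changes per character on this tree: spiracle pair III lost: 1; prehensile tail: 1; wing venation reduced: 1; enlarged canines: 1; sclerotic ring: 1; hollow quills: 1.
Total = 6.

6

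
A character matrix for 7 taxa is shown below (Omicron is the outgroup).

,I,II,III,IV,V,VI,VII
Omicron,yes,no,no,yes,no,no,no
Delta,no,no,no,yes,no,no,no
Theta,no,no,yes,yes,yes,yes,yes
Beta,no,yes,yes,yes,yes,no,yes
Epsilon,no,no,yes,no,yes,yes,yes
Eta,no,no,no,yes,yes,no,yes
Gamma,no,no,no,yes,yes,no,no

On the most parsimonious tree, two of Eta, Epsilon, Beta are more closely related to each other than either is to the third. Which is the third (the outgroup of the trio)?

Character polarity is set by the outgroup: the derived state is whichever differs from the outgroup's state, so for I, IV the derived state is 'no', and for the remaining characters it is 'yes'.
All ingroup taxa share the derived state 'no' for I; it defines the ingroup but does not resolve relationships within it.
II (derived state 'yes') is unique to Beta (autapomorphy; uninformative for grouping).
III (derived state 'yes') is shared by Beta, Epsilon, and Theta — a synapomorphy uniting that clade.
IV (derived state 'no') is unique to Epsilon (autapomorphy; uninformative for grouping).
Only Beta, Epsilon, Eta, Gamma, and Theta show the derived state 'yes' for V, supporting them as a clade.
Only Epsilon and Theta show the derived state 'yes' for VI, supporting them as a clade.
VII (derived state 'yes') is shared by Beta, Epsilon, Eta, and Theta — a synapomorphy uniting that clade.
Most parsimonious ingroup topology: (Delta,((((Theta,Epsilon),Beta),Eta),Gamma)).
Beta and Epsilon share a more recent common ancestor with each other than either does with Eta, so Eta is the least closely related of the three.

Eta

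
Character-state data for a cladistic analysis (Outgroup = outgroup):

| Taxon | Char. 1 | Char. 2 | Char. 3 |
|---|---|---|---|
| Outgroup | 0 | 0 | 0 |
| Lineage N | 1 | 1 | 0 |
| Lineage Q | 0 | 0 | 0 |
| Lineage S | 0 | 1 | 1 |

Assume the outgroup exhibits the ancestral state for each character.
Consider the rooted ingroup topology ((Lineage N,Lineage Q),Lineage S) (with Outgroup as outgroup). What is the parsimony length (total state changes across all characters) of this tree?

Map each character onto ((Lineage N,Lineage Q),Lineage S) (rooted by Outgroup) and count the minimum state changes it requires (Fitch parsimony):
Char. 1: 1; Char. 2: 2; Char. 3: 1.
Total tree length = 4.

4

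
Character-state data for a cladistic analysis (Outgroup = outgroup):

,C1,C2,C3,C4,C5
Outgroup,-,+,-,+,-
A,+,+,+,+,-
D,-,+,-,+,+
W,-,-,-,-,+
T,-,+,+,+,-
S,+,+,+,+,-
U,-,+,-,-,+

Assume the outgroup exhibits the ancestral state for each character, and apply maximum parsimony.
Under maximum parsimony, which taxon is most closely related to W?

U

Character polarity is set by the outgroup: the derived state is whichever differs from the outgroup's state, so for C2, C4 the derived state is '-', and for the remaining characters it is '+'.
C1 (derived state '+') is shared by A and S — a synapomorphy uniting that clade.
C2 (derived state '-') is unique to W (autapomorphy; uninformative for grouping).
Only A, S, and T show the derived state '+' for C3, supporting them as a clade.
C4 (derived state '-') is shared by U and W — a synapomorphy uniting that clade.
C5 (derived state '+') is shared by D, U, and W — a synapomorphy uniting that clade.
Most parsimonious ingroup topology: (((A,S),T),(D,(W,U))).
W and U form a cherry on this tree, so they are sister taxa.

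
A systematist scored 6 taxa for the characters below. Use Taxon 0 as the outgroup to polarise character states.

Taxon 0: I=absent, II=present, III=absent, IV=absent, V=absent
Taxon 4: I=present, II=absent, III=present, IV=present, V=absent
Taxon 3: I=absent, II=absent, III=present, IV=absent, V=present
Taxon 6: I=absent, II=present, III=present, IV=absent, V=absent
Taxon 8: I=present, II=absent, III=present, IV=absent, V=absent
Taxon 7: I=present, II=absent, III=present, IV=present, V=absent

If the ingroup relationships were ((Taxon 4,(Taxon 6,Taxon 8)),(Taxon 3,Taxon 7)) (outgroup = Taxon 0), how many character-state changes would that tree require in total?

9

Map each character onto ((Taxon 4,(Taxon 6,Taxon 8)),(Taxon 3,Taxon 7)) (rooted by Taxon 0) and count the minimum state changes it requires (Fitch parsimony):
I: 3; II: 2; III: 1; IV: 2; V: 1.
Total tree length = 9.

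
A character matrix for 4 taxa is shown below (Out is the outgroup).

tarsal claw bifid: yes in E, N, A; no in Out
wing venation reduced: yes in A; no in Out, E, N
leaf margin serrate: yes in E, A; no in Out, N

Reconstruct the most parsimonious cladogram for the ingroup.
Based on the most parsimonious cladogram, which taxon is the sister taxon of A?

The outgroup has state 'no' for every character, so 'yes' is the derived state throughout.
tarsal claw bifid (derived state 'yes') is shared by all ingroup taxa — unites the whole ingroup.
wing venation reduced: derived state 'yes' in A only — an autapomorphy, so it tells us nothing about relationships among taxa.
leaf margin serrate (derived state 'yes') is shared by A and E — a synapomorphy uniting that clade.
Most parsimonious ingroup topology: ((E,A),N).
A and E form a cherry on this tree, so they are sister taxa.

E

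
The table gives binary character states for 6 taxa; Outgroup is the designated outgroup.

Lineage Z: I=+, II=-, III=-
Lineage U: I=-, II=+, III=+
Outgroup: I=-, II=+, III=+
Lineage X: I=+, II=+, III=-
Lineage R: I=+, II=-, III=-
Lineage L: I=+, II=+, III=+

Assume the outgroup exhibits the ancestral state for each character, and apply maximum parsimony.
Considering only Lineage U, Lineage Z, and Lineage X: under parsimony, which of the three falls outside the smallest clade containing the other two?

Character polarity is set by the outgroup: the derived state is whichever differs from the outgroup's state, so for II, III the derived state is '-', and for the remaining characters it is '+'.
Only Lineage L, Lineage R, Lineage X, and Lineage Z show the derived state '+' for I, supporting them as a clade.
II (derived state '-') is shared by Lineage R and Lineage Z — a synapomorphy uniting that clade.
III (derived state '-') is shared by Lineage R, Lineage X, and Lineage Z — a synapomorphy uniting that clade.
Most parsimonious ingroup topology: ((Lineage L,((Lineage Z,Lineage R),Lineage X)),Lineage U).
Lineage X and Lineage Z share a more recent common ancestor with each other than either does with Lineage U, so Lineage U is the least closely related of the three.

Lineage U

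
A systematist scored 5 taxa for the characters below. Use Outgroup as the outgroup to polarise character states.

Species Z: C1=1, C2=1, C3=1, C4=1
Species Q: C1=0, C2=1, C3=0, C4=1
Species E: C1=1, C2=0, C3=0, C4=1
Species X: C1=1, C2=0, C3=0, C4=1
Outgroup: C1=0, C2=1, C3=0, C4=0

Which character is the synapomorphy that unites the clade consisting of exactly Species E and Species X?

C2

Character polarity is set by the outgroup: the derived state is whichever differs from the outgroup's state, so for C2 the derived state is '0', and for the remaining characters it is '1'.
C1: derived state '1' in Species E, Species X, and Species Z only — synapomorphy for {Species E, Species X, Species Z}.
C2 (derived state '0') is shared by Species E and Species X — a synapomorphy uniting that clade.
C3 (derived state '1') is unique to Species Z (autapomorphy; uninformative for grouping).
C4 (derived state '1') is shared by all ingroup taxa — unites the whole ingroup.
Most parsimonious ingroup topology: (Species Q,(Species Z,(Species X,Species E))).
The clade {Species E, Species X} is supported by C2: its derived state '0' occurs in exactly those taxa and in no other taxon (including the outgroup).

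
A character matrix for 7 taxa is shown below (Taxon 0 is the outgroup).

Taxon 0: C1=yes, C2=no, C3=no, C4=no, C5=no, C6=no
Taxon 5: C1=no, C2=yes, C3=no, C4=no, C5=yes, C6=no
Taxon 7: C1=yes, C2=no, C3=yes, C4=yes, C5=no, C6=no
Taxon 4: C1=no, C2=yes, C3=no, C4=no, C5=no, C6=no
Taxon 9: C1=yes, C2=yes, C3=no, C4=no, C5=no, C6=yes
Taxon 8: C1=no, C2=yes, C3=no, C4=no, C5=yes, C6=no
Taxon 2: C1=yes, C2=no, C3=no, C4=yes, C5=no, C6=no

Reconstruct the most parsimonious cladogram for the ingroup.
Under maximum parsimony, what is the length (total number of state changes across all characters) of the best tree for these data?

6

Character polarity is set by the outgroup: the derived state is whichever differs from the outgroup's state, so for C1 the derived state is 'no', and for the remaining characters it is 'yes'.
C1 (derived state 'no') is shared by Taxon 4, Taxon 5, and Taxon 8 — a synapomorphy uniting that clade.
C2: derived state 'yes' in Taxon 4, Taxon 5, Taxon 8, and Taxon 9 only — synapomorphy for {Taxon 4, Taxon 5, Taxon 8, Taxon 9}.
C3: derived state 'yes' in Taxon 7 only — an autapomorphy, so it tells us nothing about relationships among taxa.
Only Taxon 2 and Taxon 7 show the derived state 'yes' for C4, supporting them as a clade.
C5: derived state 'yes' in Taxon 5 and Taxon 8 only — synapomorphy for {Taxon 5, Taxon 8}.
C6: derived state 'yes' in Taxon 9 only — an autapomorphy, so it tells us nothing about relationships among taxa.
Most parsimonious ingroup topology: ((((Taxon 5,Taxon 8),Taxon 4),Taxon 9),(Taxon 7,Taxon 2)).
Changes per character on this tree: C1: 1; C2: 1; C3: 1; C4: 1; C5: 1; C6: 1.
Total = 6.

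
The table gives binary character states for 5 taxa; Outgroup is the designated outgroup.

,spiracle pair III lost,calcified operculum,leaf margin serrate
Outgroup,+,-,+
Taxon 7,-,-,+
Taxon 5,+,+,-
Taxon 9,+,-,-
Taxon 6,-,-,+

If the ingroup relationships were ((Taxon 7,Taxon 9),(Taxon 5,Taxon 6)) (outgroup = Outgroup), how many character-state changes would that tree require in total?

5

Map each character onto ((Taxon 7,Taxon 9),(Taxon 5,Taxon 6)) (rooted by Outgroup) and count the minimum state changes it requires (Fitch parsimony):
spiracle pair III lost: 2; calcified operculum: 1; leaf margin serrate: 2.
Total tree length = 5.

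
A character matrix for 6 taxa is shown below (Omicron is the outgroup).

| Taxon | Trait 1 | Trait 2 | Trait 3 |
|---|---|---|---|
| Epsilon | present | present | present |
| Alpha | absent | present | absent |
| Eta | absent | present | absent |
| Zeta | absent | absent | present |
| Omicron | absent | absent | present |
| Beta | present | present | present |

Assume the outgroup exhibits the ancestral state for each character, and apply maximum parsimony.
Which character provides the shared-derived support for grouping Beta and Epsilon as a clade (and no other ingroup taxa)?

Character polarity is set by the outgroup: the derived state is whichever differs from the outgroup's state, so for Trait 3 the derived state is 'absent', and for the remaining characters it is 'present'.
Trait 1: derived state 'present' in Beta and Epsilon only — synapomorphy for {Beta, Epsilon}.
Trait 2 (derived state 'present') is shared by Alpha, Beta, Epsilon, and Eta — a synapomorphy uniting that clade.
Only Alpha and Eta show the derived state 'absent' for Trait 3, supporting them as a clade.
Most parsimonious ingroup topology: (((Beta,Epsilon),(Alpha,Eta)),Zeta).
The clade {Beta, Epsilon} is supported by Trait 1: its derived state 'present' occurs in exactly those taxa and in no other taxon (including the outgroup).

Trait 1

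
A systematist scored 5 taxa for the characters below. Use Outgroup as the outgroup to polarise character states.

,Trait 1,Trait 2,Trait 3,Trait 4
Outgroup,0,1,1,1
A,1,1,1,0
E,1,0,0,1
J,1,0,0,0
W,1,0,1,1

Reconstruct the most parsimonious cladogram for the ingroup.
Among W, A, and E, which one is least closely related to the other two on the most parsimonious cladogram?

Character polarity is set by the outgroup: the derived state is whichever differs from the outgroup's state, so for Trait 2, Trait 3, Trait 4 the derived state is '0', and for the remaining characters it is '1'.
All ingroup taxa share the derived state '1' for Trait 1; it defines the ingroup but does not resolve relationships within it.
Trait 2: derived state '0' in E, J, and W only — synapomorphy for {E, J, W}.
Only E and J show the derived state '0' for Trait 3, supporting them as a clade.
Trait 4 (state '0') occurs in A and J but conflicts with the nesting implied by the other characters — most parsimoniously interpreted as homoplasy.
Most parsimonious ingroup topology: (A,((E,J),W)).
W and E share a more recent common ancestor with each other than either does with A, so A is the least closely related of the three.

A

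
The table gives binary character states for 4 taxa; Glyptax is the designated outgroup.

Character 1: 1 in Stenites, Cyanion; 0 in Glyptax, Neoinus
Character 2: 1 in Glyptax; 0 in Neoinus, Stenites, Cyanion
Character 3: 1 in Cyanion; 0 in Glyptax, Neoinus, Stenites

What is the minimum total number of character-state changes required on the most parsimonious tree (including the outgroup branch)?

3

Character polarity is set by the outgroup: the derived state is whichever differs from the outgroup's state, so for Character 2 the derived state is '0', and for the remaining characters it is '1'.
Character 1 (derived state '1') is shared by Cyanion and Stenites — a synapomorphy uniting that clade.
All ingroup taxa share the derived state '0' for Character 2; it defines the ingroup but does not resolve relationships within it.
Character 3: derived state '1' in Cyanion only — an autapomorphy, so it tells us nothing about relationships among taxa.
Most parsimonious ingroup topology: (Neoinus,(Stenites,Cyanion)).
Changes per character on this tree: Character 1: 1; Character 2: 1; Character 3: 1.
Total = 3.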